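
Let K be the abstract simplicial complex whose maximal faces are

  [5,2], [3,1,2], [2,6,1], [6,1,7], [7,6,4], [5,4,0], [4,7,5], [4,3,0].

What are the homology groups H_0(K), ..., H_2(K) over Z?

Order the vertices as 0 < 1 < 2 < 3 < 4 < 5 < 6 < 7. Listing each simplex with vertices in this order, K has dimension 2 with simplices:

  0-simplices (8): [0], [1], [2], [3], [4], [5], [6], [7]
  1-simplices (16): [0,3], [0,4], [0,5], [1,2], [1,3], [1,6], [1,7], [2,3], [2,5], [2,6], [3,4], [4,5], [4,6], [4,7], [5,7], [6,7]
  2-simplices (7): [0,3,4], [0,4,5], [1,2,3], [1,2,6], [1,6,7], [4,5,7], [4,6,7]

Hence C_0 ≅ Z^8, C_1 ≅ Z^16, C_2 ≅ Z^7.

∂_1: C_1 → C_0 maps an edge to its endpoints' difference, ∂[p,q] = q − p.
The resulting 8×16 matrix has rank 7, and its Smith normal form has invariant factors (1,1,1,1,1,1,1).

The boundary map ∂_2: C_2 → C_1 maps a triangle to the signed sum of its edges. For instance
  ∂[1,2,6] = [2,6] − [1,6] + [1,2],
  ∂[4,6,7] = [6,7] − [4,7] + [4,6].
The resulting 16×7 matrix has rank 7, and its Smith normal form has invariant factors (1,1,1,1,1,1,1).

From H_k ≅ ker(∂_k) / im(∂_{k+1}) we obtain:

  H_0: rank C_0 − rank ∂_1 = 8 − 7 = 1, and the invariant factors of ∂_1 are all 1, so H_0 ≅ Z.
  H_1: rank ker ∂_1 − rank ∂_2 = (16 − 7) − 7 = 2, and the invariant factors of ∂_2 are all 1, so H_1 ≅ Z^2.
  H_2: rank ker ∂_2 − rank ∂_3 = (7 − 7) − 0 = 0, and there is no ∂_3, so H_2 ≅ 0.

H_0 = Z,  H_1 = Z^2,  H_2 = 0.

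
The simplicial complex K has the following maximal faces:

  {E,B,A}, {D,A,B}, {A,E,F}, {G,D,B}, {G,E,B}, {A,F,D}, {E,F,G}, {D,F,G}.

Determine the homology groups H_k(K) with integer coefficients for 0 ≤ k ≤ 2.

H_0 ≅ Z,  H_1 = 0,  H_2 ≅ Z.

K has 6 vertices, 12 edges, 8 triangles.
rank ∂_0 = 0, rank ∂_1 = 5 ⇒ b_0 = 6 − 0 − 5 = 1; all invariant factors of ∂_1 are 1 so no torsion. So H_0 = Z.
rank ∂_1 = 5, rank ∂_2 = 7 ⇒ b_1 = 12 − 5 − 7 = 0; all invariant factors of ∂_2 are 1 so no torsion. So H_1 = 0.
rank ∂_2 = 7, rank ∂_3 = 0 ⇒ b_2 = 8 − 7 − 0 = 1. So H_2 = Z.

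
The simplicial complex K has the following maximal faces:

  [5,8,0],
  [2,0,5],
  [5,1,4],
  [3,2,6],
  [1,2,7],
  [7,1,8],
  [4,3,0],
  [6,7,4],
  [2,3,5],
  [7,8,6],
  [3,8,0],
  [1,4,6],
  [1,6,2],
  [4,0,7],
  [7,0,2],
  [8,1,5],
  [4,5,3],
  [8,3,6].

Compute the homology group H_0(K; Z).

H_0 = Z.

Order the vertices as 0 < 1 < 2 < 3 < 4 < 5 < 6 < 7 < 8. Listing each simplex with vertices in this order, K has dimension 2 with simplices:

  0-simplices (9): [0], [1], [2], [3], [4], [5], [6], [7], [8]
  1-simplices (27): (27 of them)
  2-simplices (18): [0,2,5], [0,2,7], [0,3,4], [0,3,8], [0,4,7], [0,5,8], [1,2,6], [1,2,7], [1,4,5], [1,4,6], [1,5,8], [1,7,8], [2,3,5], [2,3,6], [3,4,5], [3,6,8], [4,6,7], [6,7,8]

so the chain groups are C_0 ≅ Z^9, C_1 ≅ Z^27, C_2 ≅ Z^18.

The boundary map ∂_1: C_1 → C_0 is given by ∂[p,q] = [q] − [p]. For instance
  ∂[3,5] = [5] − [3].
The 9×27 boundary matrix has rank 8 and Smith normal form diag(1,1,1,1,1,1,1,1).

The boundary map ∂_2: C_2 → C_1 maps a triangle to the signed sum of its edges. For instance
  ∂[6,7,8] = [7,8] − [6,8] + [6,7],
  ∂[0,4,7] = [4,7] − [0,7] + [0,4].
The 27×18 boundary matrix has rank 18 and Smith normal form diag(1,1,1,1,1,1,1,1,1,1,1,1,1,1,1,1,1,2).

From H_k ≅ ker(∂_k) / im(∂_{k+1}) we obtain:

  H_0: rank C_0 − rank ∂_1 = 9 − 8 = 1, and the invariant factors of ∂_1 are all 1, so H_0 = Z.

(K is a triangulation of the Klein bottle.)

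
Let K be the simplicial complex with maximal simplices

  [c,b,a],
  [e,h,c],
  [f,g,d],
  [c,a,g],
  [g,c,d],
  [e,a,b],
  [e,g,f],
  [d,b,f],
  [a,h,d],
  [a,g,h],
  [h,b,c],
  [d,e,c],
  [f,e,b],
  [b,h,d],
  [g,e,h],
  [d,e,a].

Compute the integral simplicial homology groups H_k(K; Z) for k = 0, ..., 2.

Fix the vertex order a < b < c < d < e < f < g < h and write every simplex with vertices in increasing order. Then dim K = 2 and the simplices of K are:

  0-simplices (8): a, b, c, d, e, f, g, h
  1-simplices (24): ab, ac, ad, ae, ag, ah, bc, bd, be, bf, bh, cd, ce, cg, ch, de, df, dg, dh, ef, eg, eh, fg, gh
  2-simplices (16): abc, abe, acg, ade, adh, agh, bch, bdf, bdh, bef, cde, cdg, ceh, dfg, efg, egh

Hence C_0 ≅ Z^8, C_1 ≅ Z^24, C_2 ≅ Z^16.

The boundary map ∂_1: C_1 → C_0 maps an edge to its endpoints' difference, ∂[p,q] = q − p.
This gives a 8×24 integer matrix of rank 7; reducing to Smith normal form yields diagonal entries (1,1,1,1,1,1,1).

∂_2: C_2 → C_1 maps a triangle to the signed sum of its edges. For instance
  ∂bdf = df − bf + bd,
  ∂dfg = fg − dg + df.
As a 24×16 matrix over Z this has rank 15, with invariant factors (1,1,1,1,1,1,1,1,1,1,1,1,1,1,1).

Now H_k = ker ∂_k / im ∂_{k+1}, so:

  H_0: rank C_0 − rank ∂_1 = 8 − 7 = 1, and the invariant factors of ∂_1 are all 1, so H_0 = Z.
  H_1: rank ker ∂_1 − rank ∂_2 = (24 − 7) − 15 = 2, and the invariant factors of ∂_2 are all 1, so H_1 = Z^2.
  H_2: rank ker ∂_2 − rank ∂_3 = (16 − 15) − 0 = 1, and there is no ∂_3, so H_2 = Z.

As a check, the Euler characteristic is 8 − 24 + 16 = 0, which agrees with 1 − 2 + 1 = 0.
(K is a triangulation of the torus T^2.)

H_0 = Z,  H_1 = Z^2,  H_2 = Z.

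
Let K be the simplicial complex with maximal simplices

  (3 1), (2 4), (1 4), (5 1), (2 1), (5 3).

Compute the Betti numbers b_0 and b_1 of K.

b_0 = 1, b_1 = 2.

Fix the vertex order 1 < 2 < 3 < 4 < 5 and write every simplex with vertices in increasing order. Then dim K = 1 and the simplices of K are:

  0-simplices (5): [1], [2], [3], [4], [5]
  1-simplices (6): [1,2], [1,3], [1,4], [1,5], [2,4], [3,5]

Hence C_0 ≅ Z^5, C_1 ≅ Z^6.

∂_1: C_1 → C_0 maps an edge to its endpoints' difference, ∂[p,q] = q − p. For instance
  ∂[3,5] = [5] − [3].
The 5×6 boundary matrix has rank 4 and Smith normal form diag(1,1,1,1).

Now H_k = ker ∂_k / im ∂_{k+1}, so:

  H_0: rank C_0 − rank ∂_1 = 5 − 4 = 1, and the invariant factors of ∂_1 are all 1, so H_0 ≅ Z.
  H_1: rank ker ∂_1 − rank ∂_2 = (6 − 4) − 0 = 2, and there is no ∂_2, so H_1 ≅ Z^2.

Hence the Betti numbers are b_0 = 1, b_1 = 2.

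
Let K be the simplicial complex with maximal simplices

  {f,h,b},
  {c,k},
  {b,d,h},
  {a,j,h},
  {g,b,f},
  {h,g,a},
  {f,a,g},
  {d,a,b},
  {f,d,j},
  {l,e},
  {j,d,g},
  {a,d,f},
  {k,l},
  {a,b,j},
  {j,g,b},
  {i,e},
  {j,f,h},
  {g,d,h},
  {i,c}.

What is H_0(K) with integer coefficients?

H_0 = Z^2.

K has 12 vertices, 26 edges, 14 triangles.
rank ∂_0 = 0, rank ∂_1 = 10 ⇒ b_0 = 12 − 0 − 10 = 2; all invariant factors of ∂_1 are 1 so no torsion. So H_0 ≅ Z^2.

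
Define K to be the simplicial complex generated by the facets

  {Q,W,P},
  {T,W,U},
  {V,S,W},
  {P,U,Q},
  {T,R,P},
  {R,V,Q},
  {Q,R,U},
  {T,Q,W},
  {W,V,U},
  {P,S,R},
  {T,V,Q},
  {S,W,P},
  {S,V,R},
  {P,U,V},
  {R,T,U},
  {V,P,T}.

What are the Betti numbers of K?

b_0 = 1, b_1 = 2, b_2 = 1.

We work with the vertex ordering P < Q < R < S < T < U < V < W. The simplices of K, each written with vertices in increasing order, are:

  0-simplices (8): P, Q, R, S, T, U, V, W
  1-simplices (24): PQ, PR, PS, PT, PU, PV, PW, QR, QT, QU, QV, QW, RS, RT, RU, RV, SV, SW, TU, TV, TW, UV, UW, VW
  2-simplices (16): PQU, PQW, PRS, PRT, PSW, PTV, PUV, QRU, QRV, QTV, QTW, RSV, RTU, SVW, TUW, UVW

giving chain groups C_0 ≅ Z^8, C_1 ≅ Z^24, C_2 ≅ Z^16.

∂_1: C_1 → C_0 is given by ∂[p,q] = [q] − [p].
The resulting 8×24 matrix has rank 7, and its Smith normal form has invariant factors (1,1,1,1,1,1,1).

Boundary ∂_2: C_2 → C_1 maps a triangle to the signed sum of its edges. For instance
  ∂PSW = SW − PW + PS,
  ∂QTW = TW − QW + QT.
The 24×16 boundary matrix has rank 15 and Smith normal form diag(1,1,1,1,1,1,1,1,1,1,1,1,1,1,1).

From H_k ≅ ker(∂_k) / im(∂_{k+1}) we obtain:

  H_0: rank C_0 − rank ∂_1 = 8 − 7 = 1, and the invariant factors of ∂_1 are all 1, so H_0 ≅ Z.
  H_1: rank ker ∂_1 − rank ∂_2 = (24 − 7) − 15 = 2, and the invariant factors of ∂_2 are all 1, so H_1 ≅ Z^2.
  H_2: rank ker ∂_2 − rank ∂_3 = (16 − 15) − 0 = 1, and there is no ∂_3, so H_2 ≅ Z.

As a check, the Euler characteristic is 8 − 24 + 16 = 0, which agrees with 1 − 2 + 1 = 0.

Hence the Betti numbers are b_0 = 1, b_1 = 2, b_2 = 1.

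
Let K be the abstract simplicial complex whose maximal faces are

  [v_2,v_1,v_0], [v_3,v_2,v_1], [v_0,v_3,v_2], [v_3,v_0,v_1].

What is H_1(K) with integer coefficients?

H_1 ≅ 0.

Fix the vertex order v_0 < v_1 < v_2 < v_3 and write every simplex with vertices in increasing order. Then dim K = 2 and the simplices of K are:

  0-simplices (4): [v_0], [v_1], [v_2], [v_3]
  1-simplices (6): [v_0,v_1], [v_0,v_2], [v_0,v_3], [v_1,v_2], [v_1,v_3], [v_2,v_3]
  2-simplices (4): [v_0,v_1,v_2], [v_0,v_1,v_3], [v_0,v_2,v_3], [v_1,v_2,v_3]

so the chain groups are C_0 ≅ Z^4, C_1 ≅ Z^6, C_2 ≅ Z^4.

∂_1: C_1 → C_0 is given by ∂[p,q] = [q] − [p]. For instance
  ∂[v_0,v_2] = [v_2] − [v_0].
The resulting 4×6 matrix has rank 3, and its Smith normal form has invariant factors (1,1,1).

∂_2: C_2 → C_1 sends each 2-simplex [p,q,r] to [q,r] − [p,r] + [p,q]. For instance
  ∂[v_0,v_1,v_3] = [v_1,v_3] − [v_0,v_3] + [v_0,v_1],
  ∂[v_1,v_2,v_3] = [v_2,v_3] − [v_1,v_3] + [v_1,v_2].
This gives a 6×4 integer matrix of rank 3; reducing to Smith normal form yields diagonal entries (1,1,1).

Now H_k = ker ∂_k / im ∂_{k+1}, so:

  H_1: rank ker ∂_1 − rank ∂_2 = (6 − 3) − 3 = 0, and the invariant factors of ∂_2 are all 1, so H_1 ≅ 0.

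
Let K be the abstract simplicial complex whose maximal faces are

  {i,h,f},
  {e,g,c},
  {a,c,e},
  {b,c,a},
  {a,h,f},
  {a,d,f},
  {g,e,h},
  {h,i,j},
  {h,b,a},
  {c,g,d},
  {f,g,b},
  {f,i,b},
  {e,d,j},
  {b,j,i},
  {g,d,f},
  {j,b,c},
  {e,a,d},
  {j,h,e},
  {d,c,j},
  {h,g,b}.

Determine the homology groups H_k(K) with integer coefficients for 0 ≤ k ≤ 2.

H_0 ≅ Z,  H_1 ≅ Z ⊕ Z/2,  H_2 = 0.

Order the vertices as a < b < c < d < e < f < g < h < i < j. Listing each simplex with vertices in this order, K has dimension 2 with simplices:

  0-simplices (10): a, b, c, d, e, f, g, h, i, j
  1-simplices (30): ab, ac, ad, ae, af, ah, bc, bf, bg, bh, bi, bj, cd, ce, cg, cj, de, df, dg, dj, eg, eh, ej, fg, fh, fi, gh, hi, hj, ij
  2-simplices (20): abc, abh, ace, ade, adf, afh, bcj, bfg, bfi, bgh, bij, cdg, cdj, ceg, dej, dfg, egh, ehj, fhi, hij

giving chain groups C_0 ≅ Z^10, C_1 ≅ Z^30, C_2 ≅ Z^20.

∂_1: C_1 → C_0 sends each edge [p,q] (with p < q) to q − p. For instance
  ∂bj = j − b.
This gives a 10×30 integer matrix of rank 9; reducing to Smith normal form yields diagonal entries (1,1,1,1,1,1,1,1,1).

Boundary ∂_2: C_2 → C_1 acts by ∂[p,q,r] = [q,r] − [p,r] + [p,q]. For instance
  ∂abh = bh − ah + ab,
  ∂cdj = dj − cj + cd.
As a 30×20 matrix over Z this has rank 20, with invariant factors (1,1,1,1,1,1,1,1,1,1,1,1,1,1,1,1,1,1,1,2).

Computing H_k = (kernel of ∂_k) / (image of ∂_{k+1}):

  H_0: rank C_0 − rank ∂_1 = 10 − 9 = 1, and the invariant factors of ∂_1 are all 1, so H_0 ≅ Z.
  H_1: rank ker ∂_1 − rank ∂_2 = (30 − 9) − 20 = 1, and ∂_2 has invariant factor 2 > 1, so H_1 ≅ Z ⊕ Z/2.
  H_2: rank ker ∂_2 − rank ∂_3 = (20 − 20) − 0 = 0, and there is no ∂_3, so H_2 ≅ 0.

(K is a triangulation of the Klein bottle.)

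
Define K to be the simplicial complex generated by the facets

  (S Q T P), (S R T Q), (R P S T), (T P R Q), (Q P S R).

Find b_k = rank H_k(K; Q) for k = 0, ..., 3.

b_0 = 1, b_1 = 0, b_2 = 0, b_3 = 1.

We work with the vertex ordering P < Q < R < S < T. The simplices of K, each written with vertices in increasing order, are:

  0-simplices (5): P, Q, R, S, T
  1-simplices (10): PQ, PR, PS, PT, QR, QS, QT, RS, RT, ST
  2-simplices (10): PQR, PQS, PQT, PRS, PRT, PST, QRS, QRT, QST, RST
  3-simplices (5): PQRS, PQRT, PQST, PRST, QRST

Hence C_0 ≅ Z^5, C_1 ≅ Z^10, C_2 ≅ Z^10, C_3 ≅ Z^5.

The boundary map ∂_1: C_1 → C_0 maps an edge to its endpoints' difference, ∂[p,q] = q − p.
As a 5×10 matrix over Z this has rank 4, with invariant factors (1,1,1,1).

∂_2: C_2 → C_1 maps a triangle to the signed sum of its edges. For instance
  ∂PQR = QR − PR + PQ,
  ∂PQS = QS − PS + PQ.
This gives a 10×10 integer matrix of rank 6; reducing to Smith normal form yields diagonal entries (1,1,1,1,1,1).

The boundary map ∂_3: C_3 → C_2 sends each 3-simplex σ to the alternating sum Σ_i (−1)^i (σ with its i-th vertex removed). For instance
  ∂QRST = RST − QST + QRT − QRS,
  ∂PQST = QST − PST + PQT − PQS.
As a 10×5 matrix over Z this has rank 4, with invariant factors (1,1,1,1).

From H_k ≅ ker(∂_k) / im(∂_{k+1}) we obtain:

  H_0: rank C_0 − rank ∂_1 = 5 − 4 = 1, and the invariant factors of ∂_1 are all 1, so H_0 = Z.
  H_1: rank ker ∂_1 − rank ∂_2 = (10 − 4) − 6 = 0, and the invariant factors of ∂_2 are all 1, so H_1 = 0.
  H_2: rank ker ∂_2 − rank ∂_3 = (10 − 6) − 4 = 0, and the invariant factors of ∂_3 are all 1, so H_2 = 0.
  H_3: rank ker ∂_3 − rank ∂_4 = (5 − 4) − 0 = 1, and there is no ∂_4, so H_3 = Z.

(K is a triangulation of the 3-sphere S^3.)

Hence the Betti numbers are b_0 = 1, b_1 = 0, b_2 = 0, b_3 = 1.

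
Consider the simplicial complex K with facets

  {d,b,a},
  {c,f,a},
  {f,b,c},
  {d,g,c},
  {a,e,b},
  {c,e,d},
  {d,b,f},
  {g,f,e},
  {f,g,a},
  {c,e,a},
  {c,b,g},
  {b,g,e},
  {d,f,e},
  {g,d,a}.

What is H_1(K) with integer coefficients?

We work with the vertex ordering a < b < c < d < e < f < g. The simplices of K, each written with vertices in increasing order, are:

  0-simplices (7): a, b, c, d, e, f, g
  1-simplices (21): ab, ac, ad, ae, af, ag, bc, bd, be, bf, bg, cd, ce, cf, cg, de, df, dg, ef, eg, fg
  2-simplices (14): abd, abe, ace, acf, adg, afg, bcf, bcg, bdf, beg, cde, cdg, def, efg

giving chain groups C_0 ≅ Z^7, C_1 ≅ Z^21, C_2 ≅ Z^14.

The boundary map ∂_1: C_1 → C_0 maps an edge to its endpoints' difference, ∂[p,q] = q − p. For instance
  ∂df = f − d.
This gives a 7×21 integer matrix of rank 6; reducing to Smith normal form yields diagonal entries (1,1,1,1,1,1).

The boundary map ∂_2: C_2 → C_1 maps a triangle to the signed sum of its edges. For instance
  ∂afg = fg − ag + af,
  ∂cdg = dg − cg + cd.
As a 21×14 matrix over Z this has rank 13, with invariant factors (1,1,1,1,1,1,1,1,1,1,1,1,1).

Now H_k = ker ∂_k / im ∂_{k+1}, so:

  H_1: rank ker ∂_1 − rank ∂_2 = (21 − 6) − 13 = 2, and the invariant factors of ∂_2 are all 1, so H_1 ≅ Z^2.

(K is a triangulation of the torus T^2.)

H_1 ≅ Z^2.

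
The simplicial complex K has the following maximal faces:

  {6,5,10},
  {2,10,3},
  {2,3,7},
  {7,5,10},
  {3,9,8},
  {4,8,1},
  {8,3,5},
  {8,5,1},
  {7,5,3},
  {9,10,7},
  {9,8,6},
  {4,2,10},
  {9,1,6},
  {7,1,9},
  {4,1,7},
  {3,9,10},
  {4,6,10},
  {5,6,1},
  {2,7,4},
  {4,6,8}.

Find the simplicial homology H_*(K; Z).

H_0 = Z,  H_1 = Z × Z/2,  H_2 = 0.

K has 10 vertices, 30 edges, 20 triangles.
rank ∂_0 = 0, rank ∂_1 = 9 ⇒ b_0 = 10 − 0 − 9 = 1; all invariant factors of ∂_1 are 1 so no torsion. So H_0 ≅ Z.
rank ∂_1 = 9, rank ∂_2 = 20 ⇒ b_1 = 30 − 9 − 20 = 1; ∂_2 has invariant factor(s) [2] giving torsion. So H_1 ≅ Z × Z/2.
rank ∂_2 = 20, rank ∂_3 = 0 ⇒ b_2 = 20 − 20 − 0 = 0. So H_2 ≅ 0.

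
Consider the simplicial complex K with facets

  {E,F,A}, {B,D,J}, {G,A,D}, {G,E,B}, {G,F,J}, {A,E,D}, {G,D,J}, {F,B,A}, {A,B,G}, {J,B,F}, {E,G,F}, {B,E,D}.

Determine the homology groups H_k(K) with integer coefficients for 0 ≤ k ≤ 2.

Order the vertices as A < B < D < E < F < G < J. Listing each simplex with vertices in this order, K has dimension 2 with simplices:

  0-simplices (7): A, B, D, E, F, G, J
  1-simplices (18): AB, AD, AE, AF, AG, BD, BE, BF, BG, BJ, DE, DG, DJ, EF, EG, FG, FJ, GJ
  2-simplices (12): ABF, ABG, ADE, ADG, AEF, BDE, BDJ, BEG, BFJ, DGJ, EFG, FGJ

so the chain groups are C_0 ≅ Z^7, C_1 ≅ Z^18, C_2 ≅ Z^12.

Boundary ∂_1: C_1 → C_0 maps an edge to its endpoints' difference, ∂[p,q] = q − p.
The 7×18 boundary matrix has rank 6 and Smith normal form diag(1,1,1,1,1,1).

The boundary map ∂_2: C_2 → C_1 sends each 2-simplex [p,q,r] to [q,r] − [p,r] + [p,q]. For instance
  ∂BEG = EG − BG + BE,
  ∂BFJ = FJ − BJ + BF.
The resulting 18×12 matrix has rank 12, and its Smith normal form has invariant factors (1,1,1,1,1,1,1,1,1,1,1,2).

Computing H_k = (kernel of ∂_k) / (image of ∂_{k+1}):

  H_0: rank C_0 − rank ∂_1 = 7 − 6 = 1, and the invariant factors of ∂_1 are all 1, so H_0 ≅ Z.
  H_1: rank ker ∂_1 − rank ∂_2 = (18 − 6) − 12 = 0, and ∂_2 has invariant factor 2 > 1, so H_1 ≅ Z/2.
  H_2: rank ker ∂_2 − rank ∂_3 = (12 − 12) − 0 = 0, and there is no ∂_3, so H_2 ≅ 0.

(K is a triangulation of the real projective plane RP^2.)

H_0 ≅ Z,  H_1 ≅ Z/2,  H_2 = 0.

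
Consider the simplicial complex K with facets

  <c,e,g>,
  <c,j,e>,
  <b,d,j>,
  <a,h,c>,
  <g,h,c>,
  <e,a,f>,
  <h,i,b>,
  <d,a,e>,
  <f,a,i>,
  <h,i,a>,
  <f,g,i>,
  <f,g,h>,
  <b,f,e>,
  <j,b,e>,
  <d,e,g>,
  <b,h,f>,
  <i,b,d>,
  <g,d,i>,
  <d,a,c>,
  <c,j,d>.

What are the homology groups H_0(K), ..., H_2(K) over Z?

Fix the vertex order a < b < c < d < e < f < g < h < i < j and write every simplex with vertices in increasing order. Then dim K = 2 and the simplices of K are:

  0-simplices (10): a, b, c, d, e, f, g, h, i, j
  1-simplices (30): ac, ad, ae, af, ah, ai, bd, be, bf, bh, bi, bj, cd, ce, cg, ch, cj, de, dg, di, dj, ef, eg, ej, fg, fh, fi, gh, gi, hi
  2-simplices (20): acd, ach, ade, aef, afi, ahi, bdi, bdj, bef, bej, bfh, bhi, cdj, ceg, cej, cgh, deg, dgi, fgh, fgi

so the chain groups are C_0 ≅ Z^10, C_1 ≅ Z^30, C_2 ≅ Z^20.

Boundary ∂_1: C_1 → C_0 is given by ∂[p,q] = [q] − [p]. For instance
  ∂cg = g − c.
As a 10×30 matrix over Z this has rank 9, with invariant factors (1,1,1,1,1,1,1,1,1).

Boundary ∂_2: C_2 → C_1 acts by ∂[p,q,r] = [q,r] − [p,r] + [p,q]. For instance
  ∂afi = fi − ai + af,
  ∂bej = ej − bj + be.
This gives a 30×20 integer matrix of rank 20; reducing to Smith normal form yields diagonal entries (1,1,1,1,1,1,1,1,1,1,1,1,1,1,1,1,1,1,1,2).

Computing H_k = (kernel of ∂_k) / (image of ∂_{k+1}):

  H_0: rank C_0 − rank ∂_1 = 10 − 9 = 1, and the invariant factors of ∂_1 are all 1, so H_0 = Z.
  H_1: rank ker ∂_1 − rank ∂_2 = (30 − 9) − 20 = 1, and ∂_2 has invariant factor 2 > 1, so H_1 = Z ⊕ Z/2Z.
  H_2: rank ker ∂_2 − rank ∂_3 = (20 − 20) − 0 = 0, and there is no ∂_3, so H_2 = 0.

As a check, the Euler characteristic is 10 − 30 + 20 = 0, which agrees with 1 − 1 + 0 = 0.

H_0 = Z,  H_1 = Z ⊕ Z/2Z,  H_2 = 0.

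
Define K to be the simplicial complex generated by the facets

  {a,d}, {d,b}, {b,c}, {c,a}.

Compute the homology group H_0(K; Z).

Fix the vertex order a < b < c < d and write every simplex with vertices in increasing order. Then dim K = 1 and the simplices of K are:

  0-simplices (4): a, b, c, d
  1-simplices (4): ac, ad, bc, bd

so the chain groups are C_0 ≅ Z^4, C_1 ≅ Z^4.

Boundary ∂_1: C_1 → C_0 sends each edge [p,q] (with p < q) to q − p. For instance
  ∂bc = c − b.
This gives a 4×4 integer matrix of rank 3; reducing to Smith normal form yields diagonal entries (1,1,1).

Reading off H_k = ker ∂_k / im ∂_{k+1}:

  H_0: rank C_0 − rank ∂_1 = 4 − 3 = 1, and the invariant factors of ∂_1 are all 1, so H_0 ≅ Z.

H_0 = Z.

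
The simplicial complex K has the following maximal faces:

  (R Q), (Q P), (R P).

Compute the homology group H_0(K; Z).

We work with the vertex ordering P < Q < R. The simplices of K, each written with vertices in increasing order, are:

  0-simplices (3): P, Q, R
  1-simplices (3): PQ, PR, QR

so the chain groups are C_0 ≅ Z^3, C_1 ≅ Z^3.

Boundary ∂_1: C_1 → C_0 sends each edge [p,q] (with p < q) to q − p. For instance
  ∂PR = R − P.
As a 3×3 matrix over Z this has rank 2, with invariant factors (1,1).

Computing H_k = (kernel of ∂_k) / (image of ∂_{k+1}):

  H_0: rank C_0 − rank ∂_1 = 3 − 2 = 1, and the invariant factors of ∂_1 are all 1, so H_0 ≅ Z.

(K is a triangulation of the circle S^1.)

H_0 ≅ Z.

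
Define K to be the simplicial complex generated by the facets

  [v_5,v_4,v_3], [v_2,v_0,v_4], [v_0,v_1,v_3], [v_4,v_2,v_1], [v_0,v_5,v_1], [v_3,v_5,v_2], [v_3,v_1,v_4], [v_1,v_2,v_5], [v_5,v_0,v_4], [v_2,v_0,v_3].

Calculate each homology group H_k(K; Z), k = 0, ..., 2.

H_0 ≅ Z,  H_1 ≅ Z/2Z,  H_2 = 0.

K has 6 vertices, 15 edges, 10 triangles.
rank ∂_0 = 0, rank ∂_1 = 5 ⇒ b_0 = 6 − 0 − 5 = 1; all invariant factors of ∂_1 are 1 so no torsion. So H_0 = Z.
rank ∂_1 = 5, rank ∂_2 = 10 ⇒ b_1 = 15 − 5 − 10 = 0; ∂_2 has invariant factor(s) [2] giving torsion. So H_1 = Z/2Z.
rank ∂_2 = 10, rank ∂_3 = 0 ⇒ b_2 = 10 − 10 − 0 = 0. So H_2 = 0.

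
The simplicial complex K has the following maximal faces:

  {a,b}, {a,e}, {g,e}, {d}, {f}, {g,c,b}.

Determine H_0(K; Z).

Take the total order a < b < c < d < e < f < g on the vertex set. Then K (dimension 2) consists of the simplices:

  0-simplices (7): a, b, c, d, e, f, g
  1-simplices (6): ab, ae, bc, bg, cg, eg
  2-simplices (1): bcg

Hence C_0 ≅ Z^7, C_1 ≅ Z^6, C_2 ≅ Z^1.

∂_1: C_1 → C_0 maps an edge to its endpoints' difference, ∂[p,q] = q − p.
The 7×6 boundary matrix has rank 4 and Smith normal form diag(1,1,1,1).

The boundary map ∂_2: C_2 → C_1 maps a triangle to the signed sum of its edges. For instance
  ∂bcg = cg − bg + bc.
As a 6×1 matrix over Z this has rank 1, with invariant factors (1).

Reading off H_k = ker ∂_k / im ∂_{k+1}:

  H_0: rank C_0 − rank ∂_1 = 7 − 4 = 3, and the invariant factors of ∂_1 are all 1, so H_0 = Z^3.

H_0 = Z^3.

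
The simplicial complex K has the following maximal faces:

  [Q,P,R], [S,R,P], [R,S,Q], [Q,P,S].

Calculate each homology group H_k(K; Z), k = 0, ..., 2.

H_0 ≅ Z,  H_1 = 0,  H_2 ≅ Z.

K has 4 vertices, 6 edges, 4 triangles.
rank ∂_0 = 0, rank ∂_1 = 3 ⇒ b_0 = 4 − 0 − 3 = 1; all invariant factors of ∂_1 are 1 so no torsion. So H_0 = Z.
rank ∂_1 = 3, rank ∂_2 = 3 ⇒ b_1 = 6 − 3 − 3 = 0; all invariant factors of ∂_2 are 1 so no torsion. So H_1 = 0.
rank ∂_2 = 3, rank ∂_3 = 0 ⇒ b_2 = 4 − 3 − 0 = 1. So H_2 = Z.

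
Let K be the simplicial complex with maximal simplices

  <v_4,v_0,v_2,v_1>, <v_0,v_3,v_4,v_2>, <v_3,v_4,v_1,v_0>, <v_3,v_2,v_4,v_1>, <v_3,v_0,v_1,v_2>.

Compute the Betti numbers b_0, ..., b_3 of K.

Fix the vertex order v_0 < v_1 < v_2 < v_3 < v_4 and write every simplex with vertices in increasing order. Then dim K = 3 and the simplices of K are:

  0-simplices (5): [v_0], [v_1], [v_2], [v_3], [v_4]
  1-simplices (10): [v_0,v_1], [v_0,v_2], [v_0,v_3], [v_0,v_4], [v_1,v_2], [v_1,v_3], [v_1,v_4], [v_2,v_3], [v_2,v_4], [v_3,v_4]
  2-simplices (10): [v_0,v_1,v_2], [v_0,v_1,v_3], [v_0,v_1,v_4], [v_0,v_2,v_3], [v_0,v_2,v_4], [v_0,v_3,v_4], [v_1,v_2,v_3], [v_1,v_2,v_4], [v_1,v_3,v_4], [v_2,v_3,v_4]
  3-simplices (5): [v_0,v_1,v_2,v_3], [v_0,v_1,v_2,v_4], [v_0,v_1,v_3,v_4], [v_0,v_2,v_3,v_4], [v_1,v_2,v_3,v_4]

Hence C_0 ≅ Z^5, C_1 ≅ Z^10, C_2 ≅ Z^10, C_3 ≅ Z^5.

The boundary map ∂_1: C_1 → C_0 sends each edge [p,q] (with p < q) to q − p.
This gives a 5×10 integer matrix of rank 4; reducing to Smith normal form yields diagonal entries (1,1,1,1).

∂_2: C_2 → C_1 maps a triangle to the signed sum of its edges. For instance
  ∂[v_0,v_3,v_4] = [v_3,v_4] − [v_0,v_4] + [v_0,v_3],
  ∂[v_0,v_2,v_4] = [v_2,v_4] − [v_0,v_4] + [v_0,v_2].
This gives a 10×10 integer matrix of rank 6; reducing to Smith normal form yields diagonal entries (1,1,1,1,1,1).

The boundary map ∂_3: C_3 → C_2 sends each 3-simplex σ to the alternating sum Σ_i (−1)^i (σ with its i-th vertex removed). For instance
  ∂[v_1,v_2,v_3,v_4] = [v_2,v_3,v_4] − [v_1,v_3,v_4] + [v_1,v_2,v_4] − [v_1,v_2,v_3],
  ∂[v_0,v_1,v_3,v_4] = [v_1,v_3,v_4] − [v_0,v_3,v_4] + [v_0,v_1,v_4] − [v_0,v_1,v_3].
As a 10×5 matrix over Z this has rank 4, with invariant factors (1,1,1,1).

From H_k ≅ ker(∂_k) / im(∂_{k+1}) we obtain:

  H_0: rank C_0 − rank ∂_1 = 5 − 4 = 1, and the invariant factors of ∂_1 are all 1, so H_0 ≅ Z.
  H_1: rank ker ∂_1 − rank ∂_2 = (10 − 4) − 6 = 0, and the invariant factors of ∂_2 are all 1, so H_1 ≅ 0.
  H_2: rank ker ∂_2 − rank ∂_3 = (10 − 6) − 4 = 0, and the invariant factors of ∂_3 are all 1, so H_2 ≅ 0.
  H_3: rank ker ∂_3 − rank ∂_4 = (5 − 4) − 0 = 1, and there is no ∂_4, so H_3 ≅ Z.

As a check, the Euler characteristic is 5 − 10 + 10 − 5 = 0, which agrees with 1 − 0 + 0 − 1 = 0.
(K is a triangulation of the 3-sphere S^3.)

Hence the Betti numbers are b_0 = 1, b_1 = 0, b_2 = 0, b_3 = 1.

b_0 = 1, b_1 = 0, b_2 = 0, b_3 = 1.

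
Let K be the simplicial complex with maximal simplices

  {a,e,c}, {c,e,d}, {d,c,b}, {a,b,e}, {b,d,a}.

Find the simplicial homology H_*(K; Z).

Order the vertices as a < b < c < d < e. Listing each simplex with vertices in this order, K has dimension 2 with simplices:

  0-simplices (5): a, b, c, d, e
  1-simplices (10): ab, ac, ad, ae, bc, bd, be, cd, ce, de
  2-simplices (5): abd, abe, ace, bcd, cde

so the chain groups are C_0 ≅ Z^5, C_1 ≅ Z^10, C_2 ≅ Z^5.

∂_1: C_1 → C_0 maps an edge to its endpoints' difference, ∂[p,q] = q − p. For instance
  ∂de = e − d.
The 5×10 boundary matrix has rank 4 and Smith normal form diag(1,1,1,1).

∂_2: C_2 → C_1 sends each 2-simplex [p,q,r] to [q,r] − [p,r] + [p,q]. For instance
  ∂abd = bd − ad + ab,
  ∂bcd = cd − bd + bc.
The resulting 10×5 matrix has rank 5, and its Smith normal form has invariant factors (1,1,1,1,1).

Computing H_k = (kernel of ∂_k) / (image of ∂_{k+1}):

  H_0: rank C_0 − rank ∂_1 = 5 − 4 = 1, and the invariant factors of ∂_1 are all 1, so H_0 = Z.
  H_1: rank ker ∂_1 − rank ∂_2 = (10 − 4) − 5 = 1, and the invariant factors of ∂_2 are all 1, so H_1 = Z.
  H_2: rank ker ∂_2 − rank ∂_3 = (5 − 5) − 0 = 0, and there is no ∂_3, so H_2 = 0.

H_0 = Z,  H_1 = Z,  H_2 = 0.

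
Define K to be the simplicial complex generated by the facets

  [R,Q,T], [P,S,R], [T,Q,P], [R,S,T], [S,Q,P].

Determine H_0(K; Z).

We work with the vertex ordering P < Q < R < S < T. The simplices of K, each written with vertices in increasing order, are:

  0-simplices (5): P, Q, R, S, T
  1-simplices (10): PQ, PR, PS, PT, QR, QS, QT, RS, RT, ST
  2-simplices (5): PQS, PQT, PRS, QRT, RST

so the chain groups are C_0 ≅ Z^5, C_1 ≅ Z^10, C_2 ≅ Z^5.

∂_1: C_1 → C_0 is given by ∂[p,q] = [q] − [p].
The resulting 5×10 matrix has rank 4, and its Smith normal form has invariant factors (1,1,1,1).

The boundary map ∂_2: C_2 → C_1 acts by ∂[p,q,r] = [q,r] − [p,r] + [p,q]. For instance
  ∂PRS = RS − PS + PR,
  ∂RST = ST − RT + RS.
The resulting 10×5 matrix has rank 5, and its Smith normal form has invariant factors (1,1,1,1,1).

Now H_k = ker ∂_k / im ∂_{k+1}, so:

  H_0: rank C_0 − rank ∂_1 = 5 − 4 = 1, and the invariant factors of ∂_1 are all 1, so H_0 = Z.

H_0 = Z.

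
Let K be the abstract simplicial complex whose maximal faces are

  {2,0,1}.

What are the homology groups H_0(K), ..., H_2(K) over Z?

H_0 = Z,  H_1 = 0,  H_2 = 0.

Order the vertices as 0 < 1 < 2. Listing each simplex with vertices in this order, K has dimension 2 with simplices:

  0-simplices (3): [0], [1], [2]
  1-simplices (3): [0,1], [0,2], [1,2]
  2-simplices (1): [0,1,2]

Hence C_0 ≅ Z^3, C_1 ≅ Z^3, C_2 ≅ Z^1.

∂_1: C_1 → C_0 sends each edge [p,q] (with p < q) to q − p.
The 3×3 boundary matrix has rank 2 and Smith normal form diag(1,1).

Boundary ∂_2: C_2 → C_1 maps a triangle to the signed sum of its edges. For instance
  ∂[0,1,2] = [1,2] − [0,2] + [0,1].
The resulting 3×1 matrix has rank 1, and its Smith normal form has invariant factors (1).

Reading off H_k = ker ∂_k / im ∂_{k+1}:

  H_0: rank C_0 − rank ∂_1 = 3 − 2 = 1, and the invariant factors of ∂_1 are all 1, so H_0 = Z.
  H_1: rank ker ∂_1 − rank ∂_2 = (3 − 2) − 1 = 0, and the invariant factors of ∂_2 are all 1, so H_1 = 0.
  H_2: rank ker ∂_2 − rank ∂_3 = (1 − 1) − 0 = 0, and there is no ∂_3, so H_2 = 0.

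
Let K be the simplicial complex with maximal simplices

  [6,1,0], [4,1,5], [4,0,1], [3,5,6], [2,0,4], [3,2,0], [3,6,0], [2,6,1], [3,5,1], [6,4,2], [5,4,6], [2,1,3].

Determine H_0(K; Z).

K has 7 vertices, 18 edges, 12 triangles.
rank ∂_0 = 0, rank ∂_1 = 6 ⇒ b_0 = 7 − 0 − 6 = 1; all invariant factors of ∂_1 are 1 so no torsion. So H_0 ≅ Z.

H_0 = Z.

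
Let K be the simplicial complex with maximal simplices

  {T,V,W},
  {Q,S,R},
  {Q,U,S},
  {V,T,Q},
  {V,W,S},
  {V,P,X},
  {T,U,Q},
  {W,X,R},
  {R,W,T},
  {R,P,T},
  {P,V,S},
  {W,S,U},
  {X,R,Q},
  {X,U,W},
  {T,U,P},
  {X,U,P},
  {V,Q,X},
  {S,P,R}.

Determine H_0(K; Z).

H_0 ≅ Z.

We work with the vertex ordering P < Q < R < S < T < U < V < W < X. The simplices of K, each written with vertices in increasing order, are:

  0-simplices (9): P, Q, R, S, T, U, V, W, X
  1-simplices (27): PR, PS, PT, PU, PV, PX, QR, QS, QT, QU, QV, QX, RS, RT, RW, RX, SU, SV, SW, TU, TV, TW, UW, UX, VW, VX, WX
  2-simplices (18): PRS, PRT, PSV, PTU, PUX, PVX, QRS, QRX, QSU, QTU, QTV, QVX, RTW, RWX, SUW, SVW, TVW, UWX

Hence C_0 ≅ Z^9, C_1 ≅ Z^27, C_2 ≅ Z^18.

Boundary ∂_1: C_1 → C_0 maps an edge to its endpoints' difference, ∂[p,q] = q − p. For instance
  ∂PT = T − P.
The resulting 9×27 matrix has rank 8, and its Smith normal form has invariant factors (1,1,1,1,1,1,1,1).

∂_2: C_2 → C_1 sends each 2-simplex [p,q,r] to [q,r] − [p,r] + [p,q]. For instance
  ∂RWX = WX − RX + RW,
  ∂PTU = TU − PU + PT.
This gives a 27×18 integer matrix of rank 17; reducing to Smith normal form yields diagonal entries (1,1,1,1,1,1,1,1,1,1,1,1,1,1,1,1,1).

Now H_k = ker ∂_k / im ∂_{k+1}, so:

  H_0: rank C_0 − rank ∂_1 = 9 − 8 = 1, and the invariant factors of ∂_1 are all 1, so H_0 ≅ Z.

(K is a triangulation of the torus T^2.)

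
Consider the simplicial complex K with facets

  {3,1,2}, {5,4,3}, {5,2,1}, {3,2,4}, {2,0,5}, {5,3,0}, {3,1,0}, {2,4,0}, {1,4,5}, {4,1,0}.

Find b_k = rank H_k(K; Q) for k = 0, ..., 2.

b_0 = 1, b_1 = 0, b_2 = 0.

Order the vertices as 0 < 1 < 2 < 3 < 4 < 5. Listing each simplex with vertices in this order, K has dimension 2 with simplices:

  0-simplices (6): [0], [1], [2], [3], [4], [5]
  1-simplices (15): [0,1], [0,2], [0,3], [0,4], [0,5], [1,2], [1,3], [1,4], [1,5], [2,3], [2,4], [2,5], [3,4], [3,5], [4,5]
  2-simplices (10): [0,1,3], [0,1,4], [0,2,4], [0,2,5], [0,3,5], [1,2,3], [1,2,5], [1,4,5], [2,3,4], [3,4,5]

giving chain groups C_0 ≅ Z^6, C_1 ≅ Z^15, C_2 ≅ Z^10.

The boundary map ∂_1: C_1 → C_0 sends each edge [p,q] (with p < q) to q − p. For instance
  ∂[0,1] = [1] − [0].
The resulting 6×15 matrix has rank 5, and its Smith normal form has invariant factors (1,1,1,1,1).

Boundary ∂_2: C_2 → C_1 maps a triangle to the signed sum of its edges. For instance
  ∂[0,2,5] = [2,5] − [0,5] + [0,2],
  ∂[1,2,3] = [2,3] − [1,3] + [1,2].
The 15×10 boundary matrix has rank 10 and Smith normal form diag(1,1,1,1,1,1,1,1,1,2).

Reading off H_k = ker ∂_k / im ∂_{k+1}:

  H_0: rank C_0 − rank ∂_1 = 6 − 5 = 1, and the invariant factors of ∂_1 are all 1, so H_0 ≅ Z.
  H_1: rank ker ∂_1 − rank ∂_2 = (15 − 5) − 10 = 0, and ∂_2 has invariant factor 2 > 1, so H_1 ≅ Z/2Z.
  H_2: rank ker ∂_2 − rank ∂_3 = (10 − 10) − 0 = 0, and there is no ∂_3, so H_2 ≅ 0.

As a check, the Euler characteristic is 6 − 15 + 10 = 1, which agrees with 1 − 0 + 0 = 1.
(K is a triangulation of the real projective plane RP^2.)

Hence the Betti numbers are b_0 = 1, b_1 = 0, b_2 = 0.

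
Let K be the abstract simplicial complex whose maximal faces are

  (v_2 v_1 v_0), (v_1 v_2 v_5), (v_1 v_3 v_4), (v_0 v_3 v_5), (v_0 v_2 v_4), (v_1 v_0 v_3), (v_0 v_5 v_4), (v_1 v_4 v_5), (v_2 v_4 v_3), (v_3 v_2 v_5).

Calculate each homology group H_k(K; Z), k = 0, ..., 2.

H_0 = Z,  H_1 = Z/2,  H_2 = 0.

Take the total order v_0 < v_1 < v_2 < v_3 < v_4 < v_5 on the vertex set. Then K (dimension 2) consists of the simplices:

  0-simplices (6): [v_0], [v_1], [v_2], [v_3], [v_4], [v_5]
  1-simplices (15): (15 of them)
  2-simplices (10): [v_0,v_1,v_2], [v_0,v_1,v_3], [v_0,v_2,v_4], [v_0,v_3,v_5], [v_0,v_4,v_5], [v_1,v_2,v_5], [v_1,v_3,v_4], [v_1,v_4,v_5], [v_2,v_3,v_4], [v_2,v_3,v_5]

giving chain groups C_0 ≅ Z^6, C_1 ≅ Z^15, C_2 ≅ Z^10.

∂_1: C_1 → C_0 sends each edge [p,q] (with p < q) to q − p. For instance
  ∂[v_2,v_4] = [v_4] − [v_2].
The 6×15 boundary matrix has rank 5 and Smith normal form diag(1,1,1,1,1).

Boundary ∂_2: C_2 → C_1 maps a triangle to the signed sum of its edges. For instance
  ∂[v_1,v_4,v_5] = [v_4,v_5] − [v_1,v_5] + [v_1,v_4],
  ∂[v_0,v_4,v_5] = [v_4,v_5] − [v_0,v_5] + [v_0,v_4].
The 15×10 boundary matrix has rank 10 and Smith normal form diag(1,1,1,1,1,1,1,1,1,2).

Computing H_k = (kernel of ∂_k) / (image of ∂_{k+1}):

  H_0: rank C_0 − rank ∂_1 = 6 − 5 = 1, and the invariant factors of ∂_1 are all 1, so H_0 = Z.
  H_1: rank ker ∂_1 − rank ∂_2 = (15 − 5) − 10 = 0, and ∂_2 has invariant factor 2 > 1, so H_1 = Z/2.
  H_2: rank ker ∂_2 − rank ∂_3 = (10 − 10) − 0 = 0, and there is no ∂_3, so H_2 = 0.

As a check, the Euler characteristic is 6 − 15 + 10 = 1, which agrees with 1 − 0 + 0 = 1.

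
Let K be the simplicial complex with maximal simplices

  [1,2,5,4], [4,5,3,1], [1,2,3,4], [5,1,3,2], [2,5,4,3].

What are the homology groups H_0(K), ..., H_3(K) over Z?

Fix the vertex order 1 < 2 < 3 < 4 < 5 and write every simplex with vertices in increasing order. Then dim K = 3 and the simplices of K are:

  0-simplices (5): [1], [2], [3], [4], [5]
  1-simplices (10): [1,2], [1,3], [1,4], [1,5], [2,3], [2,4], [2,5], [3,4], [3,5], [4,5]
  2-simplices (10): [1,2,3], [1,2,4], [1,2,5], [1,3,4], [1,3,5], [1,4,5], [2,3,4], [2,3,5], [2,4,5], [3,4,5]
  3-simplices (5): [1,2,3,4], [1,2,3,5], [1,2,4,5], [1,3,4,5], [2,3,4,5]

giving chain groups C_0 ≅ Z^5, C_1 ≅ Z^10, C_2 ≅ Z^10, C_3 ≅ Z^5.

The boundary map ∂_1: C_1 → C_0 sends each edge [p,q] (with p < q) to q − p. For instance
  ∂[1,5] = [5] − [1].
The resulting 5×10 matrix has rank 4, and its Smith normal form has invariant factors (1,1,1,1).

Boundary ∂_2: C_2 → C_1 acts by ∂[p,q,r] = [q,r] − [p,r] + [p,q]. For instance
  ∂[2,3,5] = [3,5] − [2,5] + [2,3],
  ∂[2,3,4] = [3,4] − [2,4] + [2,3].
This gives a 10×10 integer matrix of rank 6; reducing to Smith normal form yields diagonal entries (1,1,1,1,1,1).

Boundary ∂_3: C_3 → C_2 sends each 3-simplex σ to the alternating sum Σ_i (−1)^i (σ with its i-th vertex removed). For instance
  ∂[2,3,4,5] = [3,4,5] − [2,4,5] + [2,3,5] − [2,3,4],
  ∂[1,3,4,5] = [3,4,5] − [1,4,5] + [1,3,5] − [1,3,4].
The resulting 10×5 matrix has rank 4, and its Smith normal form has invariant factors (1,1,1,1).

From H_k ≅ ker(∂_k) / im(∂_{k+1}) we obtain:

  H_0: rank C_0 − rank ∂_1 = 5 − 4 = 1, and the invariant factors of ∂_1 are all 1, so H_0 = Z.
  H_1: rank ker ∂_1 − rank ∂_2 = (10 − 4) − 6 = 0, and the invariant factors of ∂_2 are all 1, so H_1 = 0.
  H_2: rank ker ∂_2 − rank ∂_3 = (10 − 6) − 4 = 0, and the invariant factors of ∂_3 are all 1, so H_2 = 0.
  H_3: rank ker ∂_3 − rank ∂_4 = (5 − 4) − 0 = 1, and there is no ∂_4, so H_3 = Z.

(K is a triangulation of the 3-sphere S^3.)

H_0 ≅ Z,  H_1 = 0,  H_2 = 0,  H_3 ≅ Z.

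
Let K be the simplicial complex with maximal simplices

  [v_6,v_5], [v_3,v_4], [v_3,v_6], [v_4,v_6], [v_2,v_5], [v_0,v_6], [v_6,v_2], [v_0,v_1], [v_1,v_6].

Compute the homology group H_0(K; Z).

Order the vertices as v_0 < v_1 < v_2 < v_3 < v_4 < v_5 < v_6. Listing each simplex with vertices in this order, K has dimension 1 with simplices:

  0-simplices (7): [v_0], [v_1], [v_2], [v_3], [v_4], [v_5], [v_6]
  1-simplices (9): [v_0,v_1], [v_0,v_6], [v_1,v_6], [v_2,v_5], [v_2,v_6], [v_3,v_4], [v_3,v_6], [v_4,v_6], [v_5,v_6]

giving chain groups C_0 ≅ Z^7, C_1 ≅ Z^9.

∂_1: C_1 → C_0 maps an edge to its endpoints' difference, ∂[p,q] = q − p.
This gives a 7×9 integer matrix of rank 6; reducing to Smith normal form yields diagonal entries (1,1,1,1,1,1).

Now H_k = ker ∂_k / im ∂_{k+1}, so:

  H_0: rank C_0 − rank ∂_1 = 7 − 6 = 1, and the invariant factors of ∂_1 are all 1, so H_0 = Z.

(K is a triangulation of a wedge of 3 circles.)

H_0 ≅ Z.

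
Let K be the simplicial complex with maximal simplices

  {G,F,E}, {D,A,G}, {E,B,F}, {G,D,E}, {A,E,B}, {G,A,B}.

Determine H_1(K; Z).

Order the vertices as A < B < D < E < F < G. Listing each simplex with vertices in this order, K has dimension 2 with simplices:

  0-simplices (6): A, B, D, E, F, G
  1-simplices (12): AB, AD, AE, AG, BE, BF, BG, DE, DG, EF, EG, FG
  2-simplices (6): ABE, ABG, ADG, BEF, DEG, EFG

Hence C_0 ≅ Z^6, C_1 ≅ Z^12, C_2 ≅ Z^6.

Boundary ∂_1: C_1 → C_0 sends each edge [p,q] (with p < q) to q − p.
As a 6×12 matrix over Z this has rank 5, with invariant factors (1,1,1,1,1).

The boundary map ∂_2: C_2 → C_1 acts by ∂[p,q,r] = [q,r] − [p,r] + [p,q]. For instance
  ∂ABE = BE − AE + AB,
  ∂ADG = DG − AG + AD.
As a 12×6 matrix over Z this has rank 6, with invariant factors (1,1,1,1,1,1).

Computing H_k = (kernel of ∂_k) / (image of ∂_{k+1}):

  H_1: rank ker ∂_1 − rank ∂_2 = (12 − 5) − 6 = 1, and the invariant factors of ∂_2 are all 1, so H_1 = Z.

H_1 = Z.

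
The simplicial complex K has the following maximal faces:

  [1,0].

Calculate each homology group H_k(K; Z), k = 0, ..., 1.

K has 2 vertices, 1 edge.
rank ∂_0 = 0, rank ∂_1 = 1 ⇒ b_0 = 2 − 0 − 1 = 1; all invariant factors of ∂_1 are 1 so no torsion. So H_0 ≅ Z.
rank ∂_1 = 1, rank ∂_2 = 0 ⇒ b_1 = 1 − 1 − 0 = 0. So H_1 ≅ 0.

H_0 = Z,  H_1 = 0.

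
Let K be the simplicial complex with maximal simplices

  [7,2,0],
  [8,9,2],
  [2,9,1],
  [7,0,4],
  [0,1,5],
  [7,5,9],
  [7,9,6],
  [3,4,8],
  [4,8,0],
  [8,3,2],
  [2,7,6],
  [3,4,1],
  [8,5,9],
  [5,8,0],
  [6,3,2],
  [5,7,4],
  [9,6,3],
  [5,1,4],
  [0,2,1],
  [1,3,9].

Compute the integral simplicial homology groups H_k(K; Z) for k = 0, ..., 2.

K has 10 vertices, 30 edges, 20 triangles.
rank ∂_0 = 0, rank ∂_1 = 9 ⇒ b_0 = 10 − 0 − 9 = 1; all invariant factors of ∂_1 are 1 so no torsion. So H_0 ≅ Z.
rank ∂_1 = 9, rank ∂_2 = 20 ⇒ b_1 = 30 − 9 − 20 = 1; ∂_2 has invariant factor(s) [2] giving torsion. So H_1 ≅ Z ⊕ Z/2.
rank ∂_2 = 20, rank ∂_3 = 0 ⇒ b_2 = 20 − 20 − 0 = 0. So H_2 ≅ 0.

H_0 ≅ Z,  H_1 ≅ Z ⊕ Z/2,  H_2 = 0.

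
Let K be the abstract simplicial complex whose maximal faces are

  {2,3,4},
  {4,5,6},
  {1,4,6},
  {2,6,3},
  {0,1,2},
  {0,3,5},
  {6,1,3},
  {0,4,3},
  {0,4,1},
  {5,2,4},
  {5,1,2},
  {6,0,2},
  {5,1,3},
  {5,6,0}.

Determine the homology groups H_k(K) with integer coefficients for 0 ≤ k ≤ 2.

H_0 = Z,  H_1 = Z^2,  H_2 = Z.

Take the total order 0 < 1 < 2 < 3 < 4 < 5 < 6 on the vertex set. Then K (dimension 2) consists of the simplices:

  0-simplices (7): [0], [1], [2], [3], [4], [5], [6]
  1-simplices (21): [0,1], [0,2], [0,3], [0,4], [0,5], [0,6], [1,2], [1,3], [1,4], [1,5], [1,6], [2,3], [2,4], [2,5], [2,6], [3,4], [3,5], [3,6], [4,5], [4,6], [5,6]
  2-simplices (14): [0,1,2], [0,1,4], [0,2,6], [0,3,4], [0,3,5], [0,5,6], [1,2,5], [1,3,5], [1,3,6], [1,4,6], [2,3,4], [2,3,6], [2,4,5], [4,5,6]

Hence C_0 ≅ Z^7, C_1 ≅ Z^21, C_2 ≅ Z^14.

∂_1: C_1 → C_0 sends each edge [p,q] (with p < q) to q − p.
The 7×21 boundary matrix has rank 6 and Smith normal form diag(1,1,1,1,1,1).

∂_2: C_2 → C_1 sends each 2-simplex [p,q,r] to [q,r] − [p,r] + [p,q]. For instance
  ∂[0,2,6] = [2,6] − [0,6] + [0,2],
  ∂[0,1,4] = [1,4] − [0,4] + [0,1].
This gives a 21×14 integer matrix of rank 13; reducing to Smith normal form yields diagonal entries (1,1,1,1,1,1,1,1,1,1,1,1,1).

From H_k ≅ ker(∂_k) / im(∂_{k+1}) we obtain:

  H_0: rank C_0 − rank ∂_1 = 7 − 6 = 1, and the invariant factors of ∂_1 are all 1, so H_0 ≅ Z.
  H_1: rank ker ∂_1 − rank ∂_2 = (21 − 6) − 13 = 2, and the invariant factors of ∂_2 are all 1, so H_1 ≅ Z^2.
  H_2: rank ker ∂_2 − rank ∂_3 = (14 − 13) − 0 = 1, and there is no ∂_3, so H_2 ≅ Z.

(K is a triangulation of the torus T^2.)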